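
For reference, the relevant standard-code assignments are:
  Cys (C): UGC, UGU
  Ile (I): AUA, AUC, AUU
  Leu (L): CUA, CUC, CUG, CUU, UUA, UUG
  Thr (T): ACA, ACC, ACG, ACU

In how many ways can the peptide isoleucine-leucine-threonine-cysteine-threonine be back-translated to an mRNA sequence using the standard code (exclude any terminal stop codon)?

Ile: 3 codons.
Leu: 6 codons.
Thr: 4 codons.
Cys: 2 codons.
Thr: 4 codons.
3 × 6 × 4 × 2 × 4 = 576.

576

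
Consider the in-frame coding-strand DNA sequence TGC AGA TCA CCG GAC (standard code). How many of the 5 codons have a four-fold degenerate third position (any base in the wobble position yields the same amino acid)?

Codon 1 TGC (Cys): third position 2-fold.
Codon 2 AGA (Arg): third position 2-fold.
Codon 3 TCA (Ser): third position 4-fold.
Codon 4 CCG (Pro): third position 4-fold.
Codon 5 GAC (Asp): third position 2-fold.
Four-fold degenerate third positions: 2.

2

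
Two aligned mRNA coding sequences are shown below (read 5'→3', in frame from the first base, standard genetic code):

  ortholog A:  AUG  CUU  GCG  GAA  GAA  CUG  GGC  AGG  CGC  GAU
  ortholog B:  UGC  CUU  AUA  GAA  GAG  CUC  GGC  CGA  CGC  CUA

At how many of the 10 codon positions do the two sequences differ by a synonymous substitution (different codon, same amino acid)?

3

Codon 1: AUG Met / UGC Cys — nonsynonymous.
Codon 2: CUU Leu / CUU Leu — identical.
Codon 3: GCG Ala / AUA Ile — nonsynonymous.
Codon 4: GAA Glu / GAA Glu — identical.
Codon 5: GAA Glu / GAG Glu — synonymous.
Codon 6: CUG Leu / CUC Leu — synonymous.
Codon 7: GGC Gly / GGC Gly — identical.
Codon 8: AGG Arg / CGA Arg — synonymous.
Codon 9: CGC Arg / CGC Arg — identical.
Codon 10: GAU Asp / CUA Leu — nonsynonymous.
Synonymous differences: 3.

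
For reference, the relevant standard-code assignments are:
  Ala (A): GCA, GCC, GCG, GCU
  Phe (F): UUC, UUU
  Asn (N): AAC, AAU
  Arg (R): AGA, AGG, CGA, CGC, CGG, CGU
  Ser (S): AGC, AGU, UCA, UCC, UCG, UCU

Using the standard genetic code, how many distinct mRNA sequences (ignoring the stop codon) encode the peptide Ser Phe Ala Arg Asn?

576

Ser: 6 codons.
Phe: 2 codons.
Ala: 4 codons.
Arg: 6 codons.
Asn: 2 codons.
6 × 2 × 4 × 6 × 2 = 576.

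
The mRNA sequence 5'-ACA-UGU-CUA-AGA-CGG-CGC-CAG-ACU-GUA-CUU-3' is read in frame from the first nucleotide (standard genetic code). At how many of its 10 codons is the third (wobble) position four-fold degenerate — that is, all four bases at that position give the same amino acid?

7

Codon 1 ACA (Thr): third position 4-fold.
Codon 2 UGU (Cys): third position 2-fold.
Codon 3 CUA (Leu): third position 4-fold.
Codon 4 AGA (Arg): third position 2-fold.
Codon 5 CGG (Arg): third position 4-fold.
Codon 6 CGC (Arg): third position 4-fold.
Codon 7 CAG (Gln): third position 2-fold.
Codon 8 ACU (Thr): third position 4-fold.
Codon 9 GUA (Val): third position 4-fold.
Codon 10 CUU (Leu): third position 4-fold.
Four-fold degenerate third positions: 7.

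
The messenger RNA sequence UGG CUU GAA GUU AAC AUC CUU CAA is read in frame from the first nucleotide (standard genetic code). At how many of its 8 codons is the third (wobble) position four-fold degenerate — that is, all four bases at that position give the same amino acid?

3

Codon 1 UGG (Trp): third position 1-fold.
Codon 2 CUU (Leu): third position 4-fold.
Codon 3 GAA (Glu): third position 2-fold.
Codon 4 GUU (Val): third position 4-fold.
Codon 5 AAC (Asn): third position 2-fold.
Codon 6 AUC (Ile): third position 3-fold.
Codon 7 CUU (Leu): third position 4-fold.
Codon 8 CAA (Gln): third position 2-fold.
Four-fold degenerate third positions: 3.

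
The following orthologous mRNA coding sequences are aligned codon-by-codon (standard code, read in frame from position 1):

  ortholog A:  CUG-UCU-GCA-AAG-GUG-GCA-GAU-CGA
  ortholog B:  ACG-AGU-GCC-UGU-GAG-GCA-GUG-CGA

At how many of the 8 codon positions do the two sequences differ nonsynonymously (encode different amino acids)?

4

Codon 1: CUG Leu / ACG Thr — nonsynonymous.
Codon 2: UCU Ser / AGU Ser — synonymous.
Codon 3: GCA Ala / GCC Ala — synonymous.
Codon 4: AAG Lys / UGU Cys — nonsynonymous.
Codon 5: GUG Val / GAG Glu — nonsynonymous.
Codon 6: GCA Ala / GCA Ala — identical.
Codon 7: GAU Asp / GUG Val — nonsynonymous.
Codon 8: CGA Arg / CGA Arg — identical.
Nonsynonymous differences: 4.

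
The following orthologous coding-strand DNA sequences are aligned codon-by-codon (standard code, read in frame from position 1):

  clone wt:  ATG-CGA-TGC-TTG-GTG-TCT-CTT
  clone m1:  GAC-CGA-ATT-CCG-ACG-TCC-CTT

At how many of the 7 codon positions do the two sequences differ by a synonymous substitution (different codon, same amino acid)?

1

Codon 1: ATG Met / GAC Asp — nonsynonymous.
Codon 2: CGA Arg / CGA Arg — identical.
Codon 3: TGC Cys / ATT Ile — nonsynonymous.
Codon 4: TTG Leu / CCG Pro — nonsynonymous.
Codon 5: GTG Val / ACG Thr — nonsynonymous.
Codon 6: TCT Ser / TCC Ser — synonymous.
Codon 7: CTT Leu / CTT Leu — identical.
Synonymous differences: 1.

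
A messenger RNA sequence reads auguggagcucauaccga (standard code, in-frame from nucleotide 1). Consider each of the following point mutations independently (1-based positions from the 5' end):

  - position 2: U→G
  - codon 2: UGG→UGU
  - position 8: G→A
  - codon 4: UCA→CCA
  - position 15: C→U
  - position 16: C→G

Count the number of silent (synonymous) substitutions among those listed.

Codon 1: AUG (Met) → AGG (Arg) — missense.
Codon 2: UGG (Trp) → UGU (Cys) — missense.
Codon 3: AGC (Ser) → AAC (Asn) — missense.
Codon 4: UCA (Ser) → CCA (Pro) — missense.
Codon 5: UAC (Tyr) → UAU (Tyr) — synonymous.
Codon 6: CGA (Arg) → GGA (Gly) — missense.
Synonymous: 1 of 6.

1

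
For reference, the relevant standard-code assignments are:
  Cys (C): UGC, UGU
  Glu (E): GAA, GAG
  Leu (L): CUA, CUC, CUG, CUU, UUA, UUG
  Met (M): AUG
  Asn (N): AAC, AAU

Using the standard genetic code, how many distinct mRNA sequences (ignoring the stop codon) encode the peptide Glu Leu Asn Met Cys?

Glu: 2 codons.
Leu: 6 codons.
Asn: 2 codons.
Met: 1 codon.
Cys: 2 codons.
2 × 6 × 2 × 1 × 2 = 48.

48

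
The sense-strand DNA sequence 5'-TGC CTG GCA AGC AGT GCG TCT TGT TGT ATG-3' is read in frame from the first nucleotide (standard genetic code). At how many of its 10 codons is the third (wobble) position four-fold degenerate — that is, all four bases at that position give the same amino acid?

4

Codon 1 TGC (Cys): third position 2-fold.
Codon 2 CTG (Leu): third position 4-fold.
Codon 3 GCA (Ala): third position 4-fold.
Codon 4 AGC (Ser): third position 2-fold.
Codon 5 AGT (Ser): third position 2-fold.
Codon 6 GCG (Ala): third position 4-fold.
Codon 7 TCT (Ser): third position 4-fold.
Codon 8 TGT (Cys): third position 2-fold.
Codon 9 TGT (Cys): third position 2-fold.
Codon 10 ATG (Met): third position 1-fold.
Four-fold degenerate third positions: 4.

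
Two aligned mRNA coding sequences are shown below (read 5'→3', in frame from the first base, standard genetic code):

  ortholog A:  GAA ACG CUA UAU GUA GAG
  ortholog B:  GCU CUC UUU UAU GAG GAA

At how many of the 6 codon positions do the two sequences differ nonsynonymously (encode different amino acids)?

4

Codon 1: GAA Glu / GCU Ala — nonsynonymous.
Codon 2: ACG Thr / CUC Leu — nonsynonymous.
Codon 3: CUA Leu / UUU Phe — nonsynonymous.
Codon 4: UAU Tyr / UAU Tyr — identical.
Codon 5: GUA Val / GAG Glu — nonsynonymous.
Codon 6: GAG Glu / GAA Glu — synonymous.
Nonsynonymous differences: 4.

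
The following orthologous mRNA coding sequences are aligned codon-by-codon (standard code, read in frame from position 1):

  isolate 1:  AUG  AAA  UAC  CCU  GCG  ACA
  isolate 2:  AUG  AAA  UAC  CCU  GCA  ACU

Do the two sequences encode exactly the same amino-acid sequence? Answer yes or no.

Codon 1: AUG Met / AUG Met — identical.
Codon 2: AAA Lys / AAA Lys — identical.
Codon 3: UAC Tyr / UAC Tyr — identical.
Codon 4: CCU Pro / CCU Pro — identical.
Codon 5: GCG Ala / GCA Ala — synonymous.
Codon 6: ACA Thr / ACU Thr — synonymous.
Nonsynonymous differences: 0 → same protein.

yes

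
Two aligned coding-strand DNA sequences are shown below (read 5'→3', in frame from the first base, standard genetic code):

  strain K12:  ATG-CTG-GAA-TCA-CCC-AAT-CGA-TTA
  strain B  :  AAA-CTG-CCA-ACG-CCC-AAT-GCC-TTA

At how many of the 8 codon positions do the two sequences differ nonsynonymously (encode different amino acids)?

4

Codon 1: ATG Met / AAA Lys — nonsynonymous.
Codon 2: CTG Leu / CTG Leu — identical.
Codon 3: GAA Glu / CCA Pro — nonsynonymous.
Codon 4: TCA Ser / ACG Thr — nonsynonymous.
Codon 5: CCC Pro / CCC Pro — identical.
Codon 6: AAT Asn / AAT Asn — identical.
Codon 7: CGA Arg / GCC Ala — nonsynonymous.
Codon 8: TTA Leu / TTA Leu — identical.
Nonsynonymous differences: 4.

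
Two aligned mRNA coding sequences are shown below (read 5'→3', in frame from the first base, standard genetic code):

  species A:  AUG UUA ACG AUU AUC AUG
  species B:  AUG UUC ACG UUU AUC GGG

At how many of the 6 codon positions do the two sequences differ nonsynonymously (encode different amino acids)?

3

Codon 1: AUG Met / AUG Met — identical.
Codon 2: UUA Leu / UUC Phe — nonsynonymous.
Codon 3: ACG Thr / ACG Thr — identical.
Codon 4: AUU Ile / UUU Phe — nonsynonymous.
Codon 5: AUC Ile / AUC Ile — identical.
Codon 6: AUG Met / GGG Gly — nonsynonymous.
Nonsynonymous differences: 3.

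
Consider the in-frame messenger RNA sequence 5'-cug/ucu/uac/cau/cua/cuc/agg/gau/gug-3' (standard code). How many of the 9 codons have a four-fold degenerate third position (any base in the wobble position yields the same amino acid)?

5

Codon 1 CUG (Leu): third position 4-fold.
Codon 2 UCU (Ser): third position 4-fold.
Codon 3 UAC (Tyr): third position 2-fold.
Codon 4 CAU (His): third position 2-fold.
Codon 5 CUA (Leu): third position 4-fold.
Codon 6 CUC (Leu): third position 4-fold.
Codon 7 AGG (Arg): third position 2-fold.
Codon 8 GAU (Asp): third position 2-fold.
Codon 9 GUG (Val): third position 4-fold.
Four-fold degenerate third positions: 5.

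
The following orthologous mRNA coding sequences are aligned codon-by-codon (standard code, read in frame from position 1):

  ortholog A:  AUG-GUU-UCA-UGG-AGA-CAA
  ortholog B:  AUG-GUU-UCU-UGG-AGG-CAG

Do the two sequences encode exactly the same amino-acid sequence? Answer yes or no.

Codon 1: AUG Met / AUG Met — identical.
Codon 2: GUU Val / GUU Val — identical.
Codon 3: UCA Ser / UCU Ser — synonymous.
Codon 4: UGG Trp / UGG Trp — identical.
Codon 5: AGA Arg / AGG Arg — synonymous.
Codon 6: CAA Gln / CAG Gln — synonymous.
Nonsynonymous differences: 0 → same protein.

yes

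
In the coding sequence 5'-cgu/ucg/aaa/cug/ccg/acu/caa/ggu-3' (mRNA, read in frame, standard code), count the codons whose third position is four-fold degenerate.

Codon 1 CGU (Arg): third position 4-fold.
Codon 2 UCG (Ser): third position 4-fold.
Codon 3 AAA (Lys): third position 2-fold.
Codon 4 CUG (Leu): third position 4-fold.
Codon 5 CCG (Pro): third position 4-fold.
Codon 6 ACU (Thr): third position 4-fold.
Codon 7 CAA (Gln): third position 2-fold.
Codon 8 GGU (Gly): third position 4-fold.
Four-fold degenerate third positions: 6.

6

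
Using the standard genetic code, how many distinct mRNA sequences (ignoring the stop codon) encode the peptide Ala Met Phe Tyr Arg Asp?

192

Ala: 4 codons.
Met: 1 codon.
Phe: 2 codons.
Tyr: 2 codons.
Arg: 6 codons.
Asp: 2 codons.
4 × 1 × 2 × 2 × 6 × 2 = 192.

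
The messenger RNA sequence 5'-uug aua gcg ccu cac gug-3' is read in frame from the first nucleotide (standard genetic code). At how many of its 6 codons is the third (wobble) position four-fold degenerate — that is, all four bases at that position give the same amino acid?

Codon 1 UUG (Leu): third position 2-fold.
Codon 2 AUA (Ile): third position 3-fold.
Codon 3 GCG (Ala): third position 4-fold.
Codon 4 CCU (Pro): third position 4-fold.
Codon 5 CAC (His): third position 2-fold.
Codon 6 GUG (Val): third position 4-fold.
Four-fold degenerate third positions: 3.

3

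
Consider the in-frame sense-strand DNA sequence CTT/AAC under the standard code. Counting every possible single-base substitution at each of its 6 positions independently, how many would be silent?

4

Codon 1 (CTT, Leu): 3 synonymous substitutions.
Codon 2 (AAC, Asn): 1 synonymous substitution.
Total: 3 + 1 = 4.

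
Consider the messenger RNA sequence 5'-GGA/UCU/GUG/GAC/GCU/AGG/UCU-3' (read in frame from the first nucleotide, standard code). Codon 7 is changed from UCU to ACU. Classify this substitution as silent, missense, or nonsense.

missense

Position 19 falls in codon 7: UCU → Ser.
After the substitution the codon is ACU → Thr.
Ser ≠ Thr, so this is a missense mutation.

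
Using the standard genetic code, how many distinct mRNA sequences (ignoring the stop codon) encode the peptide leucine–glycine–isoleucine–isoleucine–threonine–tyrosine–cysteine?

Leu: 6 codons.
Gly: 4 codons.
Ile: 3 codons.
Ile: 3 codons.
Thr: 4 codons.
Tyr: 2 codons.
Cys: 2 codons.
6 × 4 × 3 × 3 × 4 × 2 × 2 = 3456.

3456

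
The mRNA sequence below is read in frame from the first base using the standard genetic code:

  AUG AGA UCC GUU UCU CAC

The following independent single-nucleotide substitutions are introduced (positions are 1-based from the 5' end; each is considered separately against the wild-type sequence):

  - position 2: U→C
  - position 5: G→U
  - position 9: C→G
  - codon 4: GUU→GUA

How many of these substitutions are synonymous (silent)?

2

Codon 1: AUG (Met) → ACG (Thr) — missense.
Codon 2: AGA (Arg) → AUA (Ile) — missense.
Codon 3: UCC (Ser) → UCG (Ser) — synonymous.
Codon 4: GUU (Val) → GUA (Val) — synonymous.
Synonymous: 2 of 4.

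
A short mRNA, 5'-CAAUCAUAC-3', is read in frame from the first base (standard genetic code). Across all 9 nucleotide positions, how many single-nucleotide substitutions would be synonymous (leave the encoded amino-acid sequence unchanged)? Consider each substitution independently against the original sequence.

5

Codon 1 (CAA, Gln): 1 synonymous substitution.
Codon 2 (UCA, Ser): 3 synonymous substitutions.
Codon 3 (UAC, Tyr): 1 synonymous substitution.
Total: 1 + 3 + 1 = 5.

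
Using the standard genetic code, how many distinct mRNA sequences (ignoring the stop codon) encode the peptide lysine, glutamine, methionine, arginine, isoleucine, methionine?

72

Lys: 2 codons.
Gln: 2 codons.
Met: 1 codon.
Arg: 6 codons.
Ile: 3 codons.
Met: 1 codon.
2 × 2 × 1 × 6 × 3 × 1 = 72.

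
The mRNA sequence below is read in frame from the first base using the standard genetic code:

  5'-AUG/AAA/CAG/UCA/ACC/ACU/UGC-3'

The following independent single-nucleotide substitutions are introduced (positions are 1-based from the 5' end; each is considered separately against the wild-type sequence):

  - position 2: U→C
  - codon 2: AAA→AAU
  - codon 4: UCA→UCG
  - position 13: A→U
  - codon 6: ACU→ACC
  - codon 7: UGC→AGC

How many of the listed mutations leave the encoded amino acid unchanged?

2

Codon 1: AUG (Met) → ACG (Thr) — missense.
Codon 2: AAA (Lys) → AAU (Asn) — missense.
Codon 4: UCA (Ser) → UCG (Ser) — synonymous.
Codon 5: ACC (Thr) → UCC (Ser) — missense.
Codon 6: ACU (Thr) → ACC (Thr) — synonymous.
Codon 7: UGC (Cys) → AGC (Ser) — missense.
Synonymous: 2 of 6.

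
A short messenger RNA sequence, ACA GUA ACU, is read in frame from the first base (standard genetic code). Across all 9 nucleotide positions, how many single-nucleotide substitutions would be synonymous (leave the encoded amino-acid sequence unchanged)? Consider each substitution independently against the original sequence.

Codon 1 (ACA, Thr): 3 synonymous substitutions.
Codon 2 (GUA, Val): 3 synonymous substitutions.
Codon 3 (ACU, Thr): 3 synonymous substitutions.
Total: 3 + 3 + 3 = 9.

9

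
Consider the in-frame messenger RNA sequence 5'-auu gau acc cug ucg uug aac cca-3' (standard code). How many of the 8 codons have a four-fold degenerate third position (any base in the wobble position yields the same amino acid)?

4

Codon 1 AUU (Ile): third position 3-fold.
Codon 2 GAU (Asp): third position 2-fold.
Codon 3 ACC (Thr): third position 4-fold.
Codon 4 CUG (Leu): third position 4-fold.
Codon 5 UCG (Ser): third position 4-fold.
Codon 6 UUG (Leu): third position 2-fold.
Codon 7 AAC (Asn): third position 2-fold.
Codon 8 CCA (Pro): third position 4-fold.
Four-fold degenerate third positions: 4.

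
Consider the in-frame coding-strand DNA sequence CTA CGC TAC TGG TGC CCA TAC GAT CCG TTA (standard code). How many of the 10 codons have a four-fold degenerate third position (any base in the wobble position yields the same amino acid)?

4

Codon 1 CTA (Leu): third position 4-fold.
Codon 2 CGC (Arg): third position 4-fold.
Codon 3 TAC (Tyr): third position 2-fold.
Codon 4 TGG (Trp): third position 1-fold.
Codon 5 TGC (Cys): third position 2-fold.
Codon 6 CCA (Pro): third position 4-fold.
Codon 7 TAC (Tyr): third position 2-fold.
Codon 8 GAT (Asp): third position 2-fold.
Codon 9 CCG (Pro): third position 4-fold.
Codon 10 TTA (Leu): third position 2-fold.
Four-fold degenerate third positions: 4.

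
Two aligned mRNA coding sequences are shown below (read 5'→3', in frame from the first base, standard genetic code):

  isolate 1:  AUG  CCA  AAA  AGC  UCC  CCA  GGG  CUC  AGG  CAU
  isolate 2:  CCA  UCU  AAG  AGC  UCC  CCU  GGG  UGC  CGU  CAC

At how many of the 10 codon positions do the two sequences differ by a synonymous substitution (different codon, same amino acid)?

Codon 1: AUG Met / CCA Pro — nonsynonymous.
Codon 2: CCA Pro / UCU Ser — nonsynonymous.
Codon 3: AAA Lys / AAG Lys — synonymous.
Codon 4: AGC Ser / AGC Ser — identical.
Codon 5: UCC Ser / UCC Ser — identical.
Codon 6: CCA Pro / CCU Pro — synonymous.
Codon 7: GGG Gly / GGG Gly — identical.
Codon 8: CUC Leu / UGC Cys — nonsynonymous.
Codon 9: AGG Arg / CGU Arg — synonymous.
Codon 10: CAU His / CAC His — synonymous.
Synonymous differences: 4.

4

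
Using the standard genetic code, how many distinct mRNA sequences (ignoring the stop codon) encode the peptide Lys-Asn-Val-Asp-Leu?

Lys: 2 codons.
Asn: 2 codons.
Val: 4 codons.
Asp: 2 codons.
Leu: 6 codons.
2 × 2 × 4 × 2 × 6 = 192.

192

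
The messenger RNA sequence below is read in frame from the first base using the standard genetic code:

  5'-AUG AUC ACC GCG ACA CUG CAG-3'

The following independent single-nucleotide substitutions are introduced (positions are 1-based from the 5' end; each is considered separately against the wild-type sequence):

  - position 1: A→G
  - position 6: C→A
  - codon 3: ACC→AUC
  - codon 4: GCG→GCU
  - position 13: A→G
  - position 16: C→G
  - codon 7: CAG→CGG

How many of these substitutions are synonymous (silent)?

2

Codon 1: AUG (Met) → GUG (Val) — missense.
Codon 2: AUC (Ile) → AUA (Ile) — synonymous.
Codon 3: ACC (Thr) → AUC (Ile) — missense.
Codon 4: GCG (Ala) → GCU (Ala) — synonymous.
Codon 5: ACA (Thr) → GCA (Ala) — missense.
Codon 6: CUG (Leu) → GUG (Val) — missense.
Codon 7: CAG (Gln) → CGG (Arg) — missense.
Synonymous: 2 of 7.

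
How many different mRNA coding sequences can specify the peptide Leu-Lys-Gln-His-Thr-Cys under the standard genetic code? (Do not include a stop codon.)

Leu: 6 codons.
Lys: 2 codons.
Gln: 2 codons.
His: 2 codons.
Thr: 4 codons.
Cys: 2 codons.
6 × 2 × 2 × 2 × 4 × 2 = 384.

384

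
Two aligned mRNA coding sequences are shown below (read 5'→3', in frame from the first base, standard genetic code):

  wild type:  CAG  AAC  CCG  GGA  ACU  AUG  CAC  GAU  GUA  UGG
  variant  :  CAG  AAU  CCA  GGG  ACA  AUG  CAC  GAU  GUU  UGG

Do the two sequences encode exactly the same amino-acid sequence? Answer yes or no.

yes

Codon 1: CAG Gln / CAG Gln — identical.
Codon 2: AAC Asn / AAU Asn — synonymous.
Codon 3: CCG Pro / CCA Pro — synonymous.
Codon 4: GGA Gly / GGG Gly — synonymous.
Codon 5: ACU Thr / ACA Thr — synonymous.
Codon 6: AUG Met / AUG Met — identical.
Codon 7: CAC His / CAC His — identical.
Codon 8: GAU Asp / GAU Asp — identical.
Codon 9: GUA Val / GUU Val — synonymous.
Codon 10: UGG Trp / UGG Trp — identical.
Nonsynonymous differences: 0 → same protein.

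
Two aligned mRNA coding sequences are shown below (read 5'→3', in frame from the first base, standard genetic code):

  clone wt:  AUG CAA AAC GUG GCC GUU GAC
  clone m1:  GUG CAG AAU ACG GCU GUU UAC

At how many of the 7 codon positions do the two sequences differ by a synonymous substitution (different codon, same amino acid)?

Codon 1: AUG Met / GUG Val — nonsynonymous.
Codon 2: CAA Gln / CAG Gln — synonymous.
Codon 3: AAC Asn / AAU Asn — synonymous.
Codon 4: GUG Val / ACG Thr — nonsynonymous.
Codon 5: GCC Ala / GCU Ala — synonymous.
Codon 6: GUU Val / GUU Val — identical.
Codon 7: GAC Asp / UAC Tyr — nonsynonymous.
Synonymous differences: 3.

3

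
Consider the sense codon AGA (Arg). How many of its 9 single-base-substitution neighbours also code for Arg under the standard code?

Position 1: CGA → 1 synonymous.
Position 2: none → 0 synonymous.
Position 3: AGG → 1 synonymous.
Total: 1 + 0 + 1 = 2.

2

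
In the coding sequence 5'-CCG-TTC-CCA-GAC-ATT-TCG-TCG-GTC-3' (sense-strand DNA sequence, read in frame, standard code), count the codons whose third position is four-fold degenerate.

Codon 1 CCG (Pro): third position 4-fold.
Codon 2 TTC (Phe): third position 2-fold.
Codon 3 CCA (Pro): third position 4-fold.
Codon 4 GAC (Asp): third position 2-fold.
Codon 5 ATT (Ile): third position 3-fold.
Codon 6 TCG (Ser): third position 4-fold.
Codon 7 TCG (Ser): third position 4-fold.
Codon 8 GTC (Val): third position 4-fold.
Four-fold degenerate third positions: 5.

5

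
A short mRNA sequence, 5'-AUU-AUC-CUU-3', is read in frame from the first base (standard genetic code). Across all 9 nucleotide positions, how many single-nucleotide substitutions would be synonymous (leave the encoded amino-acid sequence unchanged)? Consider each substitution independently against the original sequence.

Codon 1 (AUU, Ile): 2 synonymous substitutions.
Codon 2 (AUC, Ile): 2 synonymous substitutions.
Codon 3 (CUU, Leu): 3 synonymous substitutions.
Total: 2 + 2 + 3 = 7.

7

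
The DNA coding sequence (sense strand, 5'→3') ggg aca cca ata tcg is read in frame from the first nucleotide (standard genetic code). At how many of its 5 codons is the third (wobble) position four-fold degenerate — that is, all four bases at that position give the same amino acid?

Codon 1 GGG (Gly): third position 4-fold.
Codon 2 ACA (Thr): third position 4-fold.
Codon 3 CCA (Pro): third position 4-fold.
Codon 4 ATA (Ile): third position 3-fold.
Codon 5 TCG (Ser): third position 4-fold.
Four-fold degenerate third positions: 4.

4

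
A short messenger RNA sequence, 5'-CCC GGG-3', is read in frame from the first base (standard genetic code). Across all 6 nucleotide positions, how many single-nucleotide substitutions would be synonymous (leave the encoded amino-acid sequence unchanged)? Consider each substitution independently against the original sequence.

Codon 1 (CCC, Pro): 3 synonymous substitutions.
Codon 2 (GGG, Gly): 3 synonymous substitutions.
Total: 3 + 3 = 6.

6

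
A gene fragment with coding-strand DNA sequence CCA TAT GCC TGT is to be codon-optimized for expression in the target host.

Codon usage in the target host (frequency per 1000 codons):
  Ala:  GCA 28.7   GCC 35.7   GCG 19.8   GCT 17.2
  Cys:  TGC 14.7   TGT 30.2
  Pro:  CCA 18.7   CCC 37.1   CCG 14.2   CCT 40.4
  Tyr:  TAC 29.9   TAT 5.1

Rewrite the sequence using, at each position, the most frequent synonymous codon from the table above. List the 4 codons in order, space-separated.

CCT TAC GCC TGT

Codon 1 (Pro): best is CCT at 40.4.
Codon 2 (Tyr): best is TAC at 29.9.
Codon 3 (Ala): best is GCC at 35.7.
Codon 4 (Cys): best is TGT at 30.2.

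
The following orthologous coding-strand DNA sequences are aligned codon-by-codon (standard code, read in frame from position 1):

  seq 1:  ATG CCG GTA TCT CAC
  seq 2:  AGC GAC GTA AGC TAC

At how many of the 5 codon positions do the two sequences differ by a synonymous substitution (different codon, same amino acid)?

Codon 1: ATG Met / AGC Ser — nonsynonymous.
Codon 2: CCG Pro / GAC Asp — nonsynonymous.
Codon 3: GTA Val / GTA Val — identical.
Codon 4: TCT Ser / AGC Ser — synonymous.
Codon 5: CAC His / TAC Tyr — nonsynonymous.
Synonymous differences: 1.

1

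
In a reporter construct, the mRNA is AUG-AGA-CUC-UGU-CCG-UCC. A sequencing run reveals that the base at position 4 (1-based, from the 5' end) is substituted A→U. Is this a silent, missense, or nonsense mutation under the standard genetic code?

Position 4 falls in codon 2: AGA → Arg.
After the substitution the codon is UGA → Stop.
The new codon is a stop codon, so this is a nonsense mutation.

nonsense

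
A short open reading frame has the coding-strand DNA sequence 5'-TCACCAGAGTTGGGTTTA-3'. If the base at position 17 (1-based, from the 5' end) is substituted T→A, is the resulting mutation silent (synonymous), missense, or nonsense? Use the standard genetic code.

nonsense

Position 17 falls in codon 6: TTA → Leu.
After the substitution the codon is TAA → Stop.
The new codon is a stop codon, so this is a nonsense mutation.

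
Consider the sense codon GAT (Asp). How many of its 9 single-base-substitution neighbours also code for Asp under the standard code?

Position 1: none → 0 synonymous.
Position 2: none → 0 synonymous.
Position 3: GAC → 1 synonymous.
Total: 0 + 0 + 1 = 1.

1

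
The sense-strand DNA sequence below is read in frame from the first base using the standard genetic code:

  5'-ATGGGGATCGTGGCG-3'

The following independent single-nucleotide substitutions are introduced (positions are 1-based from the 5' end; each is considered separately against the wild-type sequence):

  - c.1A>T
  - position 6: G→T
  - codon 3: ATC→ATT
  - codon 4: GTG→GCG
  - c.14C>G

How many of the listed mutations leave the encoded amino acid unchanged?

Codon 1: ATG (Met) → TTG (Leu) — missense.
Codon 2: GGG (Gly) → GGT (Gly) — synonymous.
Codon 3: ATC (Ile) → ATT (Ile) — synonymous.
Codon 4: GTG (Val) → GCG (Ala) — missense.
Codon 5: GCG (Ala) → GGG (Gly) — missense.
Synonymous: 2 of 5.

2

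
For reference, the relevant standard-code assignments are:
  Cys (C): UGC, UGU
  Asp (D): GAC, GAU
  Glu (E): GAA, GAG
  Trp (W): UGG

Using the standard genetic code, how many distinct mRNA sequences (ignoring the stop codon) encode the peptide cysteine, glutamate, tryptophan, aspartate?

Cys: 2 codons.
Glu: 2 codons.
Trp: 1 codon.
Asp: 2 codons.
2 × 2 × 1 × 2 = 8.

8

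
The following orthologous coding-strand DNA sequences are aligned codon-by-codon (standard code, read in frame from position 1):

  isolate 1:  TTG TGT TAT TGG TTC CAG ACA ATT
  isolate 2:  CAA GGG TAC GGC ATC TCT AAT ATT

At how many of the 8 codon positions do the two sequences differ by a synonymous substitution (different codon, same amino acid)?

1

Codon 1: TTG Leu / CAA Gln — nonsynonymous.
Codon 2: TGT Cys / GGG Gly — nonsynonymous.
Codon 3: TAT Tyr / TAC Tyr — synonymous.
Codon 4: TGG Trp / GGC Gly — nonsynonymous.
Codon 5: TTC Phe / ATC Ile — nonsynonymous.
Codon 6: CAG Gln / TCT Ser — nonsynonymous.
Codon 7: ACA Thr / AAT Asn — nonsynonymous.
Codon 8: ATT Ile / ATT Ile — identical.
Synonymous differences: 1.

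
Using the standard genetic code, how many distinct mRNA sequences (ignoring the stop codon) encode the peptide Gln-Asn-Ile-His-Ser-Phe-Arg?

1728

Gln: 2 codons.
Asn: 2 codons.
Ile: 3 codons.
His: 2 codons.
Ser: 6 codons.
Phe: 2 codons.
Arg: 6 codons.
2 × 2 × 3 × 2 × 6 × 2 × 6 = 1728.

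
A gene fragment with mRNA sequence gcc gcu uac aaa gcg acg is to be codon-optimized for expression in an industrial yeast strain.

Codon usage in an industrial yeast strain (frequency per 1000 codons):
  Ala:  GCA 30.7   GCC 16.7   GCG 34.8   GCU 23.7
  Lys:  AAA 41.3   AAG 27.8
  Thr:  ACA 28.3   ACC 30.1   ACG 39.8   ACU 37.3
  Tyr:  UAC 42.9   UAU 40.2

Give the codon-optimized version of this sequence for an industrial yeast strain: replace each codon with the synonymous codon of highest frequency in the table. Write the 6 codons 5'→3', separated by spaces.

GCG GCG UAC AAA GCG ACG

Codon 1 (Ala): best is GCG at 34.8.
Codon 2 (Ala): best is GCG at 34.8.
Codon 3 (Tyr): best is UAC at 42.9.
Codon 4 (Lys): best is AAA at 41.3.
Codon 5 (Ala): best is GCG at 34.8.
Codon 6 (Thr): best is ACG at 39.8.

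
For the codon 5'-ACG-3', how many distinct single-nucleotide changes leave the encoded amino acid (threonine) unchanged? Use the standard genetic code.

Position 1: none → 0 synonymous.
Position 2: none → 0 synonymous.
Position 3: ACU, ACC, ACA → 3 synonymous.
Total: 0 + 0 + 3 = 3.

3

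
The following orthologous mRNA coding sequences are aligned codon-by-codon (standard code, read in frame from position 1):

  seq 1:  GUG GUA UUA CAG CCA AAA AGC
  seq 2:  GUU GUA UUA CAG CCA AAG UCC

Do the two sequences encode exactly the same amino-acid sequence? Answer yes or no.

yes

Codon 1: GUG Val / GUU Val — synonymous.
Codon 2: GUA Val / GUA Val — identical.
Codon 3: UUA Leu / UUA Leu — identical.
Codon 4: CAG Gln / CAG Gln — identical.
Codon 5: CCA Pro / CCA Pro — identical.
Codon 6: AAA Lys / AAG Lys — synonymous.
Codon 7: AGC Ser / UCC Ser — synonymous.
Nonsynonymous differences: 0 → same protein.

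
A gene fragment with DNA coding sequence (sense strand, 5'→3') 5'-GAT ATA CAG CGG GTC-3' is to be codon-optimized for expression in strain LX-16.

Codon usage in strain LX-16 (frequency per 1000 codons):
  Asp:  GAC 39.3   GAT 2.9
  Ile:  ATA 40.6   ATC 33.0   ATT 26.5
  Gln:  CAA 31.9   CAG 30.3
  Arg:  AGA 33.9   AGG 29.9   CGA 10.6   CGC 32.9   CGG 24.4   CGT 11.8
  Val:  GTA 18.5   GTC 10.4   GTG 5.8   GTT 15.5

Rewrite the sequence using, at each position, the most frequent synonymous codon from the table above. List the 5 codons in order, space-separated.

Codon 1 (Asp): best is GAC at 39.3.
Codon 2 (Ile): best is ATA at 40.6.
Codon 3 (Gln): best is CAA at 31.9.
Codon 4 (Arg): best is AGA at 33.9.
Codon 5 (Val): best is GTA at 18.5.

GAC ATA CAA AGA GTA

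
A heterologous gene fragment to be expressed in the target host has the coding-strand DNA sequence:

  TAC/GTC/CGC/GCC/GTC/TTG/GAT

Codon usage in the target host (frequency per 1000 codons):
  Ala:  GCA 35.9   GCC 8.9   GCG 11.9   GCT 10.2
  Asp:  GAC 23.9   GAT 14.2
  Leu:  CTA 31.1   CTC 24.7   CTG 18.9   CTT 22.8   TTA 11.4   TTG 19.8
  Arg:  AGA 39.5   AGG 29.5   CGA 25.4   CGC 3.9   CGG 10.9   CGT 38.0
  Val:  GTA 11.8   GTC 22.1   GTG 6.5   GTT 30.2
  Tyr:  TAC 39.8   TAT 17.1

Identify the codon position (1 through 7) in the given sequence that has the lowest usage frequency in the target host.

Codon 1 TAC (Tyr): 39.8 per 1000.
Codon 2 GTC (Val): 22.1 per 1000.
Codon 3 CGC (Arg): 3.9 per 1000.
Codon 4 GCC (Ala): 8.9 per 1000.
Codon 5 GTC (Val): 22.1 per 1000.
Codon 6 TTG (Leu): 19.8 per 1000.
Codon 7 GAT (Asp): 14.2 per 1000.
Lowest frequency is 3.9 at codon 3.

3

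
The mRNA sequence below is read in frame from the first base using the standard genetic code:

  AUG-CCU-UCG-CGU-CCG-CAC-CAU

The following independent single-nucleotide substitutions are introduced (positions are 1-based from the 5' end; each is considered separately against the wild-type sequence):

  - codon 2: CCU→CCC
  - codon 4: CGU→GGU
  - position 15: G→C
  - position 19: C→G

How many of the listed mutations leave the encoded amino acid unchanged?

2

Codon 2: CCU (Pro) → CCC (Pro) — synonymous.
Codon 4: CGU (Arg) → GGU (Gly) — missense.
Codon 5: CCG (Pro) → CCC (Pro) — synonymous.
Codon 7: CAU (His) → GAU (Asp) — missense.
Synonymous: 2 of 4.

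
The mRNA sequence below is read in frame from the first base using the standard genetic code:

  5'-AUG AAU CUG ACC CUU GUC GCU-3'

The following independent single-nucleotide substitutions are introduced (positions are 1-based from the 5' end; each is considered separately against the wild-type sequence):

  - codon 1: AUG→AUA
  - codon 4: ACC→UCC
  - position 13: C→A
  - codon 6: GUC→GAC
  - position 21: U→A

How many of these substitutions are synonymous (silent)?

Codon 1: AUG (Met) → AUA (Ile) — missense.
Codon 4: ACC (Thr) → UCC (Ser) — missense.
Codon 5: CUU (Leu) → AUU (Ile) — missense.
Codon 6: GUC (Val) → GAC (Asp) — missense.
Codon 7: GCU (Ala) → GCA (Ala) — synonymous.
Synonymous: 1 of 5.

1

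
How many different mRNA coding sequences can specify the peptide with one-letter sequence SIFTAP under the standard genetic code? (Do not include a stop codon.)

Ser: 6 codons.
Ile: 3 codons.
Phe: 2 codons.
Thr: 4 codons.
Ala: 4 codons.
Pro: 4 codons.
6 × 3 × 2 × 4 × 4 × 4 = 2304.

2304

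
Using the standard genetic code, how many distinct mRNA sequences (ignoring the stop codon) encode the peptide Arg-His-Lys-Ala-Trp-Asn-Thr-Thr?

3072

Arg: 6 codons.
His: 2 codons.
Lys: 2 codons.
Ala: 4 codons.
Trp: 1 codon.
Asn: 2 codons.
Thr: 4 codons.
Thr: 4 codons.
6 × 2 × 2 × 4 × 1 × 2 × 4 × 4 = 3072.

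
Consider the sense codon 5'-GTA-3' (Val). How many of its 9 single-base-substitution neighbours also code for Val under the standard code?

3

Position 1: none → 0 synonymous.
Position 2: none → 0 synonymous.
Position 3: GTT, GTC, GTG → 3 synonymous.
Total: 0 + 0 + 3 = 3.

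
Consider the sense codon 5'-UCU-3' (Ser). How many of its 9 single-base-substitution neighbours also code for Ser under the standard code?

Position 1: none → 0 synonymous.
Position 2: none → 0 synonymous.
Position 3: UCC, UCA, UCG → 3 synonymous.
Total: 0 + 0 + 3 = 3.

3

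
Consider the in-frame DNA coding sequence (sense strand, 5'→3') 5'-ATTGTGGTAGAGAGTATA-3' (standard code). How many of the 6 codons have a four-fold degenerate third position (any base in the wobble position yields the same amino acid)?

2

Codon 1 ATT (Ile): third position 3-fold.
Codon 2 GTG (Val): third position 4-fold.
Codon 3 GTA (Val): third position 4-fold.
Codon 4 GAG (Glu): third position 2-fold.
Codon 5 AGT (Ser): third position 2-fold.
Codon 6 ATA (Ile): third position 3-fold.
Four-fold degenerate third positions: 2.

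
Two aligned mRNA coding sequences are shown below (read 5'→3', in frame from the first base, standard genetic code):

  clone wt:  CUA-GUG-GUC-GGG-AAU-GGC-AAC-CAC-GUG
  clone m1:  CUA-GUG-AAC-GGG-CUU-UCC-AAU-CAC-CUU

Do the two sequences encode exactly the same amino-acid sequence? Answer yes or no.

no

Codon 1: CUA Leu / CUA Leu — identical.
Codon 2: GUG Val / GUG Val — identical.
Codon 3: GUC Val / AAC Asn — nonsynonymous.
Codon 4: GGG Gly / GGG Gly — identical.
Codon 5: AAU Asn / CUU Leu — nonsynonymous.
Codon 6: GGC Gly / UCC Ser — nonsynonymous.
Codon 7: AAC Asn / AAU Asn — synonymous.
Codon 8: CAC His / CAC His — identical.
Codon 9: GUG Val / CUU Leu — nonsynonymous.
Nonsynonymous differences: 4 → different protein.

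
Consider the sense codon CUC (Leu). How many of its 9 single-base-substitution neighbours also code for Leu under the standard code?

3

Position 1: none → 0 synonymous.
Position 2: none → 0 synonymous.
Position 3: CUU, CUA, CUG → 3 synonymous.
Total: 0 + 0 + 3 = 3.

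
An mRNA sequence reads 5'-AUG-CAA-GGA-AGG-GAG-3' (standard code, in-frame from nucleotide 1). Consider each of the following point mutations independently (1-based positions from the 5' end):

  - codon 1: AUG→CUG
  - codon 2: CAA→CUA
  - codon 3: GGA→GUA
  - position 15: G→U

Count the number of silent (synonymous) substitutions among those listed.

Codon 1: AUG (Met) → CUG (Leu) — missense.
Codon 2: CAA (Gln) → CUA (Leu) — missense.
Codon 3: GGA (Gly) → GUA (Val) — missense.
Codon 5: GAG (Glu) → GAU (Asp) — missense.
Synonymous: 0 of 4.

0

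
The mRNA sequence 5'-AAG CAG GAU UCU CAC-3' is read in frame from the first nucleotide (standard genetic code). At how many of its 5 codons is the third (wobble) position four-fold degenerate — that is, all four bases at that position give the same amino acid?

Codon 1 AAG (Lys): third position 2-fold.
Codon 2 CAG (Gln): third position 2-fold.
Codon 3 GAU (Asp): third position 2-fold.
Codon 4 UCU (Ser): third position 4-fold.
Codon 5 CAC (His): third position 2-fold.
Four-fold degenerate third positions: 1.

1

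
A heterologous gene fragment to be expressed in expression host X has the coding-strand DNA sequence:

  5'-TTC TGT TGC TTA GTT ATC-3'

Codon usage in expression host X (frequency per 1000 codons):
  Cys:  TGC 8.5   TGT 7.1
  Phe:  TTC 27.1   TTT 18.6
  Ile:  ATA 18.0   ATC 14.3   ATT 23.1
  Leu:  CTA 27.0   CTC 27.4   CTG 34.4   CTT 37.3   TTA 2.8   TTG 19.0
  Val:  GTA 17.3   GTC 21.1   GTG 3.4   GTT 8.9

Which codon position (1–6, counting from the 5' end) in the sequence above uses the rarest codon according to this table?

Codon 1 TTC (Phe): 27.1 per 1000.
Codon 2 TGT (Cys): 7.1 per 1000.
Codon 3 TGC (Cys): 8.5 per 1000.
Codon 4 TTA (Leu): 2.8 per 1000.
Codon 5 GTT (Val): 8.9 per 1000.
Codon 6 ATC (Ile): 14.3 per 1000.
Lowest frequency is 2.8 at codon 4.

4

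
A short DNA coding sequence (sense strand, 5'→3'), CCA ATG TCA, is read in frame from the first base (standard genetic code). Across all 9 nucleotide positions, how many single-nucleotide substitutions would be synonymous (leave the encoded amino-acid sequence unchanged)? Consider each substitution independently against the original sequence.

6

Codon 1 (CCA, Pro): 3 synonymous substitutions.
Codon 2 (ATG, Met): 0 synonymous substitutions.
Codon 3 (TCA, Ser): 3 synonymous substitutions.
Total: 3 + 0 + 3 = 6.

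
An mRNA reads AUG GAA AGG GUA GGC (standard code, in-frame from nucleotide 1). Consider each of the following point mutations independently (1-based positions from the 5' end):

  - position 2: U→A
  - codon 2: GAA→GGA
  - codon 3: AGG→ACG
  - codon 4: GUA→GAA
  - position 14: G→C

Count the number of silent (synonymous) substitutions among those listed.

Codon 1: AUG (Met) → AAG (Lys) — missense.
Codon 2: GAA (Glu) → GGA (Gly) — missense.
Codon 3: AGG (Arg) → ACG (Thr) — missense.
Codon 4: GUA (Val) → GAA (Glu) — missense.
Codon 5: GGC (Gly) → GCC (Ala) — missense.
Synonymous: 0 of 5.

0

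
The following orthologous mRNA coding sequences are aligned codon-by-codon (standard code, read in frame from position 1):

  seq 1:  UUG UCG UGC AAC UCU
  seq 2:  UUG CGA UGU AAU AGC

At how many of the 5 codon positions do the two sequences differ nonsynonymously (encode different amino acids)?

Codon 1: UUG Leu / UUG Leu — identical.
Codon 2: UCG Ser / CGA Arg — nonsynonymous.
Codon 3: UGC Cys / UGU Cys — synonymous.
Codon 4: AAC Asn / AAU Asn — synonymous.
Codon 5: UCU Ser / AGC Ser — synonymous.
Nonsynonymous differences: 1.

1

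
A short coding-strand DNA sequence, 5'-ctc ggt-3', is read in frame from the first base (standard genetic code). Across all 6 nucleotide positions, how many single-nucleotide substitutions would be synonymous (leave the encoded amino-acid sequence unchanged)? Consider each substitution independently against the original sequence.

6

Codon 1 (CTC, Leu): 3 synonymous substitutions.
Codon 2 (GGT, Gly): 3 synonymous substitutions.
Total: 3 + 3 = 6.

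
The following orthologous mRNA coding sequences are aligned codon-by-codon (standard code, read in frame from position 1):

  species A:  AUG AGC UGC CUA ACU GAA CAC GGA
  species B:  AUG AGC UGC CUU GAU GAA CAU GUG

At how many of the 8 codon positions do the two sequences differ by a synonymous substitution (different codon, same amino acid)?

2

Codon 1: AUG Met / AUG Met — identical.
Codon 2: AGC Ser / AGC Ser — identical.
Codon 3: UGC Cys / UGC Cys — identical.
Codon 4: CUA Leu / CUU Leu — synonymous.
Codon 5: ACU Thr / GAU Asp — nonsynonymous.
Codon 6: GAA Glu / GAA Glu — identical.
Codon 7: CAC His / CAU His — synonymous.
Codon 8: GGA Gly / GUG Val — nonsynonymous.
Synonymous differences: 2.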